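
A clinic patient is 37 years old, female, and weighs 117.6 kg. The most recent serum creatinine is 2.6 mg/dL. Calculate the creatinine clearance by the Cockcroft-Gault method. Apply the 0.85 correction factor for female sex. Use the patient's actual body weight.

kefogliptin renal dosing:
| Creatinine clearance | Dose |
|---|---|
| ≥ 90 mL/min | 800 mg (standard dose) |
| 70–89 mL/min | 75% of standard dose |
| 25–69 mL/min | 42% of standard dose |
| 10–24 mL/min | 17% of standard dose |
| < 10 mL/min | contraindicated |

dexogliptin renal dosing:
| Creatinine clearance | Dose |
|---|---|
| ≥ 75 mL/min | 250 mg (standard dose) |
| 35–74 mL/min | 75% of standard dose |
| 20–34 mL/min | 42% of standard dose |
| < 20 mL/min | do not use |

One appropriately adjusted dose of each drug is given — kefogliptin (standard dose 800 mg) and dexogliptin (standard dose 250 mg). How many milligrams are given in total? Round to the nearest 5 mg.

525 mg

CrCl = (140 − 37) × 117.6 / (72 × 2.6) × 0.85 = 12112.8 / 187.20 × 0.85 ≈ 55.0 mL/min
CrCl ≈ 55 mL/min.
kefogliptin: 25–69 mL/min → 42% of 800 mg = 336 mg.
dexogliptin: 35–74 mL/min → 75% of 250 mg = 187.5 mg.
Total = 336 + 187.5 = 523.5 mg.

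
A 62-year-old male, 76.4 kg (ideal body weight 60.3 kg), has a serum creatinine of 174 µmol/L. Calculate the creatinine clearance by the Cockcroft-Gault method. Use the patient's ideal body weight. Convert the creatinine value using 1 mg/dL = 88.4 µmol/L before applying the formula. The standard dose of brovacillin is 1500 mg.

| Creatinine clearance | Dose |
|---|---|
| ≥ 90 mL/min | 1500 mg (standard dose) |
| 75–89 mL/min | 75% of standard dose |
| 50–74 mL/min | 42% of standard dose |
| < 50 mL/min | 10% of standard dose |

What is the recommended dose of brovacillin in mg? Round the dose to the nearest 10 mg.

SCr = 174 / 88.4 = 1.968 mg/dL
CrCl = (140 − 62) × 60.3 / (72 × 1.968) = 4703.4 / 141.70 ≈ 33.2 mL/min
CrCl ≈ 33 mL/min → bracket < 50 mL/min.
10% of 1500 mg = 150 mg

150 mg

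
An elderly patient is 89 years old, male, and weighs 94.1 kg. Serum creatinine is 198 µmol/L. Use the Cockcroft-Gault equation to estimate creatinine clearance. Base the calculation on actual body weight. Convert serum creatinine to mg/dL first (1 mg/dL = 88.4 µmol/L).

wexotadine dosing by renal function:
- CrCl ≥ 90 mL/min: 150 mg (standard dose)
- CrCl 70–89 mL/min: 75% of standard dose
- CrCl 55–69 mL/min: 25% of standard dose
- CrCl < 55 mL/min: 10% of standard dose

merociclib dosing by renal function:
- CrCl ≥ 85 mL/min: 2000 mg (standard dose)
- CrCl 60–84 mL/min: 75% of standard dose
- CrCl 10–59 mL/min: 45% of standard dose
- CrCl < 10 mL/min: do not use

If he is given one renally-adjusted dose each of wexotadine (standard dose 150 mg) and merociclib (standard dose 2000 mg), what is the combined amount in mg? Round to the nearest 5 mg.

915 mg

SCr = 198 / 88.4 = 2.24 mg/dL
CrCl = (140 − 89) × 94.1 / (72 × 2.24) = 4799.1 / 161.28 ≈ 29.8 mL/min
CrCl ≈ 30 mL/min.
wexotadine: < 55 mL/min → 10% of 150 mg = 15 mg.
merociclib: 10–59 mL/min → 45% of 2000 mg = 900 mg.
Total = 15 + 900 = 915 mg.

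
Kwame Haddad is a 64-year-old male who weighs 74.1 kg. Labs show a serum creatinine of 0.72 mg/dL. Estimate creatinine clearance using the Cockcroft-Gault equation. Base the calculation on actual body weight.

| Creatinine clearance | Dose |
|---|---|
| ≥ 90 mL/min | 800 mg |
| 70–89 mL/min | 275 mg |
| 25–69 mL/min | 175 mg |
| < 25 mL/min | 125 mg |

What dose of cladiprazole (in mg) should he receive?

800 mg

CrCl = (140 − 64) × 74.1 / (72 × 0.72) = 5631.6 / 51.84 ≈ 108.6 mL/min
CrCl ≈ 109 mL/min → bracket ≥ 90 mL/min.
Dose for this bracket: 800 mg.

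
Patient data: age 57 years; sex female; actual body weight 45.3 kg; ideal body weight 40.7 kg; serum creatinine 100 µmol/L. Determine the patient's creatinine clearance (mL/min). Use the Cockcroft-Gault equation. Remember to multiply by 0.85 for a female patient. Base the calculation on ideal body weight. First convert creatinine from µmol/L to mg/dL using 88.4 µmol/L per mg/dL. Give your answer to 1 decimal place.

SCr = 100 / 88.4 = 1.131 mg/dL
CrCl = (140 − 57) × 40.7 / (72 × 1.131) × 0.85 = 3378.1 / 81.43 × 0.85 ≈ 35.3 mL/min

35.3 mL/min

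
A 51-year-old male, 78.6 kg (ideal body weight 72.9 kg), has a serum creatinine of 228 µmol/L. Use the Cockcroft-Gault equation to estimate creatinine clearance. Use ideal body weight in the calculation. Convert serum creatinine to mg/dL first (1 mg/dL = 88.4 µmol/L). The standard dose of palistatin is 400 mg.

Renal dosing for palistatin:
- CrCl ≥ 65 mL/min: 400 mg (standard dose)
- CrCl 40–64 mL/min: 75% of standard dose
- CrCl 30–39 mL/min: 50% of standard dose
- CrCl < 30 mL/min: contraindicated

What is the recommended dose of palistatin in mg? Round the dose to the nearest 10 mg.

SCr = 228 / 88.4 = 2.579 mg/dL
CrCl = (140 − 51) × 72.9 / (72 × 2.579) = 6488.1 / 185.69 ≈ 34.9 mL/min
CrCl ≈ 35 mL/min → bracket 30–39 mL/min.
50% of 400 mg = 200 mg

200 mg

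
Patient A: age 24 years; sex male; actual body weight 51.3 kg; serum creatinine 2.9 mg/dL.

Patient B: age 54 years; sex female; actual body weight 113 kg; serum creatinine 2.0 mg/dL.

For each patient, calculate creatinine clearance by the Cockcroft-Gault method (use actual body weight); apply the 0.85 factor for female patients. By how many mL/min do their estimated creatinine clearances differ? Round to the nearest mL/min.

29 mL/min

Patient A: CrCl = (140 − 24) × 51.3 / (72 × 2.9) = 5950.8 / 208.80 ≈ 28.5 mL/min
Patient B: CrCl = (140 − 54) × 113 / (72 × 2) × 0.85 = 9718.0 / 144.00 × 0.85 ≈ 57.4 mL/min
|28.5 − 57.4| = 28.9 mL/min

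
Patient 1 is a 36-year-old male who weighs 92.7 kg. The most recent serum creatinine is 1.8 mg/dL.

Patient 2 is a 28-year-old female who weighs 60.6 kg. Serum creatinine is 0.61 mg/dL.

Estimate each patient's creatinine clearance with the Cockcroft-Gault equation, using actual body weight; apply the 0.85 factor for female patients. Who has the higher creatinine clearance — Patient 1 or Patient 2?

Patient 2

Patient 1: CrCl = (140 − 36) × 92.7 / (72 × 1.8) = 9640.8 / 129.60 ≈ 74.4 mL/min
Patient 2: CrCl = (140 − 28) × 60.6 / (72 × 0.61) × 0.85 = 6787.2 / 43.92 × 0.85 ≈ 131.4 mL/min
74.4 vs 131.4 mL/min → Patient 2 is higher.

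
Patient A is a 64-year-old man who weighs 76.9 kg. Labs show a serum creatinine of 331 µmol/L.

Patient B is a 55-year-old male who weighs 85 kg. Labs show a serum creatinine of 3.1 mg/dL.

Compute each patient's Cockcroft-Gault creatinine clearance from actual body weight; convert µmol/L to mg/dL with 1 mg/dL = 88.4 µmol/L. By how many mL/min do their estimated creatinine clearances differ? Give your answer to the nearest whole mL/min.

Patient A: SCr = 331 / 88.4 = 3.744 mg/dL
Patient A: CrCl = (140 − 64) × 76.9 / (72 × 3.744) = 5844.4 / 269.57 ≈ 21.7 mL/min
Patient B: CrCl = (140 − 55) × 85 / (72 × 3.1) = 7225.0 / 223.20 ≈ 32.4 mL/min
|21.7 − 32.4| = 10.7 mL/min

11 mL/min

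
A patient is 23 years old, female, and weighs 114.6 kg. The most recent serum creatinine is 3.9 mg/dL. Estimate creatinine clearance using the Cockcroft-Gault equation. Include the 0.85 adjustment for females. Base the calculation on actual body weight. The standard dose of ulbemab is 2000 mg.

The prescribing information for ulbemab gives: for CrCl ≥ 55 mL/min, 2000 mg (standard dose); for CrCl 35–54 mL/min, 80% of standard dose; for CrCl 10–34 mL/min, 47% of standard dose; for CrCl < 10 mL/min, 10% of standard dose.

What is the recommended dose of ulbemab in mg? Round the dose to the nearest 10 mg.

CrCl = (140 − 23) × 114.6 / (72 × 3.9) × 0.85 = 13408.2 / 280.80 × 0.85 ≈ 40.6 mL/min
CrCl ≈ 41 mL/min → bracket 35–54 mL/min.
80% of 2000 mg = 1600 mg

1600 mg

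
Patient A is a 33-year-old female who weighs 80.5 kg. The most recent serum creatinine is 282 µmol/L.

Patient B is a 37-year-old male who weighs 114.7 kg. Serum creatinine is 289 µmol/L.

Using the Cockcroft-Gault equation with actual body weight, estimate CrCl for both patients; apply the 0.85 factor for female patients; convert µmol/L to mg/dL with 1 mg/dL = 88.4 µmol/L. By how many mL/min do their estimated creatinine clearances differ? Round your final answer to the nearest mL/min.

18 mL/min

Patient A: SCr = 282 / 88.4 = 3.19 mg/dL
Patient A: CrCl = (140 − 33) × 80.5 / (72 × 3.19) × 0.85 = 8613.5 / 229.68 × 0.85 ≈ 31.9 mL/min
Patient B: SCr = 289 / 88.4 = 3.269 mg/dL
Patient B: CrCl = (140 − 37) × 114.7 / (72 × 3.269) = 11814.1 / 235.37 ≈ 50.2 mL/min
|31.9 − 50.2| = 18.3 mL/min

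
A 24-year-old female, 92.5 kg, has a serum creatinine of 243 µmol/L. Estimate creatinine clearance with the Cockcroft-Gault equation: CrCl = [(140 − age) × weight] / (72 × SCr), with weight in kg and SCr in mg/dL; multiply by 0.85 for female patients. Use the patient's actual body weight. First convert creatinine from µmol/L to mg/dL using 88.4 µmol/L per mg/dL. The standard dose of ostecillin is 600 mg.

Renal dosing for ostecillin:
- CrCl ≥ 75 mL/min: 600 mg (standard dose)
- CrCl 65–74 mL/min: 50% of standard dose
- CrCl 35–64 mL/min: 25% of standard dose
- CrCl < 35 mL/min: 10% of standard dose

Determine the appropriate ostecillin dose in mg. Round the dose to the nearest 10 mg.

150 mg

SCr = 243 / 88.4 = 2.749 mg/dL
CrCl = (140 − 24) × 92.5 / (72 × 2.749) × 0.85 = 10730.0 / 197.93 × 0.85 ≈ 46.1 mL/min
CrCl ≈ 46 mL/min → bracket 35–64 mL/min.
25% of 600 mg = 150 mg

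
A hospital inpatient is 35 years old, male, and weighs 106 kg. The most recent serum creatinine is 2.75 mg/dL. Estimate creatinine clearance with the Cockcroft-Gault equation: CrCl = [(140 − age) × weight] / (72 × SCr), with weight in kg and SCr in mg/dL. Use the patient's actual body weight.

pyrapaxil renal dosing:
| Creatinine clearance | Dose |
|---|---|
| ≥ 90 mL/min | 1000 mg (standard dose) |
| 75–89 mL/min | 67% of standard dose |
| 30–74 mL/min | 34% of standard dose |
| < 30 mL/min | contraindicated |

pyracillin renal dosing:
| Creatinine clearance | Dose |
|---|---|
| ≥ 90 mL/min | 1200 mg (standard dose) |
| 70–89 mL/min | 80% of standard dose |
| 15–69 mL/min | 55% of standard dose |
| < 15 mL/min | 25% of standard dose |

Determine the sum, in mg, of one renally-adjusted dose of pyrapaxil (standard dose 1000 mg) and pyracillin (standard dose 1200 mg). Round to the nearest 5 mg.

CrCl = (140 − 35) × 106 / (72 × 2.75) = 11130.0 / 198.00 ≈ 56.2 mL/min
CrCl ≈ 56 mL/min.
pyrapaxil: 30–74 mL/min → 34% of 1000 mg = 340 mg.
pyracillin: 15–69 mL/min → 55% of 1200 mg = 660 mg.
Total = 340 + 660 = 1000 mg.

1000 mg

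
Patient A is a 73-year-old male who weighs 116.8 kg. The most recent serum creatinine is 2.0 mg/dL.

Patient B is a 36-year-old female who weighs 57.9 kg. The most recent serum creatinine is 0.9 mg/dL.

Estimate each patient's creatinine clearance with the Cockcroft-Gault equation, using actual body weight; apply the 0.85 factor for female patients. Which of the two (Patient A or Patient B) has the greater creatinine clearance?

Patient B

Patient A: CrCl = (140 − 73) × 116.8 / (72 × 2) = 7825.6 / 144.00 ≈ 54.3 mL/min
Patient B: CrCl = (140 − 36) × 57.9 / (72 × 0.9) × 0.85 = 6021.6 / 64.80 × 0.85 ≈ 79.0 mL/min
54.3 vs 79.0 mL/min → Patient B is higher.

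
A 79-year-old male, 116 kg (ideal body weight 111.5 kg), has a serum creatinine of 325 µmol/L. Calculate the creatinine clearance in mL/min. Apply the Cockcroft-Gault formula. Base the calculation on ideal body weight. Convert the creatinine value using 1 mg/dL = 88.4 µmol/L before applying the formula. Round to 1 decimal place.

25.7 mL/min

SCr = 325 / 88.4 = 3.676 mg/dL
CrCl = (140 − 79) × 111.5 / (72 × 3.676) = 6801.5 / 264.67 ≈ 25.7 mL/min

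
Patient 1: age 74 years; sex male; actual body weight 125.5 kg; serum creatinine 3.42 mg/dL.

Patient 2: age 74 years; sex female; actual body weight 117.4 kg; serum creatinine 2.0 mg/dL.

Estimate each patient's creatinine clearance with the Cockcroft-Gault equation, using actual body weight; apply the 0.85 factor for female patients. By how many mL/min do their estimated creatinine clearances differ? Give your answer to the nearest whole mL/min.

Patient 1: CrCl = (140 − 74) × 125.5 / (72 × 3.42) = 8283.0 / 246.24 ≈ 33.6 mL/min
Patient 2: CrCl = (140 − 74) × 117.4 / (72 × 2) × 0.85 = 7748.4 / 144.00 × 0.85 ≈ 45.7 mL/min
|33.6 − 45.7| = 12.1 mL/min

12 mL/min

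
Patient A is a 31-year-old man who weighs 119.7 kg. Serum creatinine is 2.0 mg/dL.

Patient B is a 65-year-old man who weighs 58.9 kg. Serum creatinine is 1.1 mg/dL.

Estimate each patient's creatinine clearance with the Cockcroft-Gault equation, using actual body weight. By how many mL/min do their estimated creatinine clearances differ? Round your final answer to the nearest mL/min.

Patient A: CrCl = (140 − 31) × 119.7 / (72 × 2) = 13047.3 / 144.00 ≈ 90.6 mL/min
Patient B: CrCl = (140 − 65) × 58.9 / (72 × 1.1) = 4417.5 / 79.20 ≈ 55.8 mL/min
|90.6 − 55.8| = 34.8 mL/min

35 mL/min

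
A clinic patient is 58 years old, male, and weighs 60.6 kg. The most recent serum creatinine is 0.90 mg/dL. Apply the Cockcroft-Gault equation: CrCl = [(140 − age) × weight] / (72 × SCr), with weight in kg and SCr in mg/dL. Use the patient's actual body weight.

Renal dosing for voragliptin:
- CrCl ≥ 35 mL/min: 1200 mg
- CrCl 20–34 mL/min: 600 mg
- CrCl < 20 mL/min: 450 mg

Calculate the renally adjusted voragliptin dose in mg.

1200 mg

CrCl = (140 − 58) × 60.6 / (72 × 0.9) = 4969.2 / 64.80 ≈ 76.7 mL/min
CrCl ≈ 77 mL/min → bracket ≥ 35 mL/min.
Dose for this bracket: 1200 mg.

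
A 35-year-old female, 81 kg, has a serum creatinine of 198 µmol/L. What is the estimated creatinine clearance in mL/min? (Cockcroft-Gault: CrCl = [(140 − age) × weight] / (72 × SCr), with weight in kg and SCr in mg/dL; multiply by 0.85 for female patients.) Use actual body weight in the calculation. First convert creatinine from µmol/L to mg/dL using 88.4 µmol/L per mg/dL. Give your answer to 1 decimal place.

SCr = 198 / 88.4 = 2.24 mg/dL
CrCl = (140 − 35) × 81 / (72 × 2.24) × 0.85 = 8505.0 / 161.28 × 0.85 ≈ 44.8 mL/min

44.8 mL/min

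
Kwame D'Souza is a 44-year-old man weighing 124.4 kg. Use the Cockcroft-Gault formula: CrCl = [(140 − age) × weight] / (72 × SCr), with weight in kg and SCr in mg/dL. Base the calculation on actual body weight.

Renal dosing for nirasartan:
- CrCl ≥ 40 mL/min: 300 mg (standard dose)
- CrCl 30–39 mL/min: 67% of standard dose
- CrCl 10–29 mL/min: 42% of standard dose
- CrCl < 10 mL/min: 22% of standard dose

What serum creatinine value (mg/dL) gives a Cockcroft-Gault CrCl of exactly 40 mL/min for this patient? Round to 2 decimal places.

4.15 mg/dL

Standard dose requires CrCl ≥ 40 mL/min.
Set (140 − 44) × 124.4 / (72 × SCr) = 40
SCr = (140 − 44) × 124.4 / (72 × 40) = 4.147 mg/dL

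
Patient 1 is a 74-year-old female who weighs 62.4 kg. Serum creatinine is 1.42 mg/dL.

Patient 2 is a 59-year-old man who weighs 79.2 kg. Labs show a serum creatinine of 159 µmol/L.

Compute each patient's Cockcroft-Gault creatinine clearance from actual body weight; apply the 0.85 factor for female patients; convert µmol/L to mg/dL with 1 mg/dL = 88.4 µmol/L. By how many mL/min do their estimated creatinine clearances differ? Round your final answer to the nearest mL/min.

Patient 1: CrCl = (140 − 74) × 62.4 / (72 × 1.42) × 0.85 = 4118.4 / 102.24 × 0.85 ≈ 34.2 mL/min
Patient 2: SCr = 159 / 88.4 = 1.799 mg/dL
Patient 2: CrCl = (140 − 59) × 79.2 / (72 × 1.799) = 6415.2 / 129.53 ≈ 49.5 mL/min
|34.2 − 49.5| = 15.3 mL/min

15 mL/min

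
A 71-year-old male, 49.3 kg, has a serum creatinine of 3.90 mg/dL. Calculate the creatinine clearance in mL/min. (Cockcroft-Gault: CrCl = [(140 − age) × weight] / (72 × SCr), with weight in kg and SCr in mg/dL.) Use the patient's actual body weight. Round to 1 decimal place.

12.1 mL/min

CrCl = (140 − 71) × 49.3 / (72 × 3.9) = 3401.7 / 280.80 ≈ 12.1 mL/min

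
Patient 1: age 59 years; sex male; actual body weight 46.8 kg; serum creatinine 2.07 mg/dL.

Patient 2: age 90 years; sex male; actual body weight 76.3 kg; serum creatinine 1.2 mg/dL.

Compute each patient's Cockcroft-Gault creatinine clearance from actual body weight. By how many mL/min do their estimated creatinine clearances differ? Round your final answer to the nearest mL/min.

Patient 1: CrCl = (140 − 59) × 46.8 / (72 × 2.07) = 3790.8 / 149.04 ≈ 25.4 mL/min
Patient 2: CrCl = (140 − 90) × 76.3 / (72 × 1.2) = 3815.0 / 86.40 ≈ 44.2 mL/min
|25.4 − 44.2| = 18.8 mL/min

19 mL/min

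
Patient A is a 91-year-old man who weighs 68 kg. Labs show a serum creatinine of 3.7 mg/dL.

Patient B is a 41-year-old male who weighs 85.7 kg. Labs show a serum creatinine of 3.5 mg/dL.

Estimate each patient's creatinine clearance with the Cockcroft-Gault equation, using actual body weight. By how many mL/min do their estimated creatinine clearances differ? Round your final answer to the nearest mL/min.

21 mL/min

Patient A: CrCl = (140 − 91) × 68 / (72 × 3.7) = 3332.0 / 266.40 ≈ 12.5 mL/min
Patient B: CrCl = (140 − 41) × 85.7 / (72 × 3.5) = 8484.3 / 252.00 ≈ 33.7 mL/min
|12.5 − 33.7| = 21.2 mL/min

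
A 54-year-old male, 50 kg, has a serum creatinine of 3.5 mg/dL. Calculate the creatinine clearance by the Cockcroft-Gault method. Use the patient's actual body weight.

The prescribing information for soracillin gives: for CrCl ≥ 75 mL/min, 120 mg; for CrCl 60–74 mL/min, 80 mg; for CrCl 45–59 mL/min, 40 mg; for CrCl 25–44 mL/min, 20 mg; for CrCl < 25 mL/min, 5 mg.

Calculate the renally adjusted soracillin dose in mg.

CrCl = (140 − 54) × 50 / (72 × 3.5) = 4300.0 / 252.00 ≈ 17.1 mL/min
CrCl ≈ 17 mL/min → bracket < 25 mL/min.
Dose for this bracket: 5 mg.

5 mg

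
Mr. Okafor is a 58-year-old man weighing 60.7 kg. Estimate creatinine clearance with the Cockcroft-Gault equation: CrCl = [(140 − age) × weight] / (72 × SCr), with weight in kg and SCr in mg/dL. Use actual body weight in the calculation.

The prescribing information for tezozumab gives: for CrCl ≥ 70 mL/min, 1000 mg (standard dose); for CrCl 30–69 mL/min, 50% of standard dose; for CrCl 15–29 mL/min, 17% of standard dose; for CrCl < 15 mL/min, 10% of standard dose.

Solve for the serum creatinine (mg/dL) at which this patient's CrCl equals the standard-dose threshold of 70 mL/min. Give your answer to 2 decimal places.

Standard dose requires CrCl ≥ 70 mL/min.
Set (140 − 58) × 60.7 / (72 × SCr) = 70
SCr = (140 − 58) × 60.7 / (72 × 70) = 0.988 mg/dL

0.99 mg/dL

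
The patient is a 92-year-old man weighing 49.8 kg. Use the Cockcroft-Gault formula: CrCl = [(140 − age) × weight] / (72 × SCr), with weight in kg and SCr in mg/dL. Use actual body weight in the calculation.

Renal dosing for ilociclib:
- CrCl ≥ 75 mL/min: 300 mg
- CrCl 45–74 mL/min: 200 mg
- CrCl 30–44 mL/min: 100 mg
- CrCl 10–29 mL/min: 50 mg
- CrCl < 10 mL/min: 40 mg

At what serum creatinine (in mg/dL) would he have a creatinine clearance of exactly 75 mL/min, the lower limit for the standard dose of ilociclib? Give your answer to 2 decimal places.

Standard dose requires CrCl ≥ 75 mL/min.
Set (140 − 92) × 49.8 / (72 × SCr) = 75
SCr = (140 − 92) × 49.8 / (72 × 75) = 0.443 mg/dL

0.44 mg/dL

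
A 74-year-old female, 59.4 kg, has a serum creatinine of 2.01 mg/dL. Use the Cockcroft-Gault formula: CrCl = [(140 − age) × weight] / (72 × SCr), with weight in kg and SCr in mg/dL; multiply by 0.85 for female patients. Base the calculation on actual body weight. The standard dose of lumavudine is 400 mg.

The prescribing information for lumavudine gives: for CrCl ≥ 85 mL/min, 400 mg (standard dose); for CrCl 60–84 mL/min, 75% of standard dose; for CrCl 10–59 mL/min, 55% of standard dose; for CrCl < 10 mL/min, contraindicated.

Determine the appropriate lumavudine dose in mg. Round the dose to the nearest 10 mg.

CrCl = (140 − 74) × 59.4 / (72 × 2.01) × 0.85 = 3920.4 / 144.72 × 0.85 ≈ 23.0 mL/min
CrCl ≈ 23 mL/min → bracket 10–59 mL/min.
55% of 400 mg = 220 mg

220 mg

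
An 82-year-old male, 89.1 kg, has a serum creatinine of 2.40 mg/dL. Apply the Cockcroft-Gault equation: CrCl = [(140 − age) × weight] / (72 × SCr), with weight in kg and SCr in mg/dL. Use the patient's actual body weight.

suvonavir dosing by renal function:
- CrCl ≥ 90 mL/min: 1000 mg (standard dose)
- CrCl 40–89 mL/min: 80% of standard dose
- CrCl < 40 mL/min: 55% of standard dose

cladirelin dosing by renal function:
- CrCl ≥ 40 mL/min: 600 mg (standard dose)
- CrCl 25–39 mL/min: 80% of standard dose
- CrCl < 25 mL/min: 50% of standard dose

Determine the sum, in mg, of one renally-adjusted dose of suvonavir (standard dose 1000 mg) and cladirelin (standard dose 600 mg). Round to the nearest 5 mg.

CrCl = (140 − 82) × 89.1 / (72 × 2.4) = 5167.8 / 172.80 ≈ 29.9 mL/min
CrCl ≈ 30 mL/min.
suvonavir: < 40 mL/min → 55% of 1000 mg = 550 mg.
cladirelin: 25–39 mL/min → 80% of 600 mg = 480 mg.
Total = 550 + 480 = 1030 mg.

1030 mg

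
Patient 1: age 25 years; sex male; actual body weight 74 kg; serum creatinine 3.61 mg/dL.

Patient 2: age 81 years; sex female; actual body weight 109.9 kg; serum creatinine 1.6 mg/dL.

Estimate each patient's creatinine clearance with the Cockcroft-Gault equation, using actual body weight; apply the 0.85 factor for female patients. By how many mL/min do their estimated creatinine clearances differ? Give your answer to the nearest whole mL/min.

Patient 1: CrCl = (140 − 25) × 74 / (72 × 3.61) = 8510.0 / 259.92 ≈ 32.7 mL/min
Patient 2: CrCl = (140 − 81) × 109.9 / (72 × 1.6) × 0.85 = 6484.1 / 115.20 × 0.85 ≈ 47.8 mL/min
|32.7 − 47.8| = 15.1 mL/min

15 mL/min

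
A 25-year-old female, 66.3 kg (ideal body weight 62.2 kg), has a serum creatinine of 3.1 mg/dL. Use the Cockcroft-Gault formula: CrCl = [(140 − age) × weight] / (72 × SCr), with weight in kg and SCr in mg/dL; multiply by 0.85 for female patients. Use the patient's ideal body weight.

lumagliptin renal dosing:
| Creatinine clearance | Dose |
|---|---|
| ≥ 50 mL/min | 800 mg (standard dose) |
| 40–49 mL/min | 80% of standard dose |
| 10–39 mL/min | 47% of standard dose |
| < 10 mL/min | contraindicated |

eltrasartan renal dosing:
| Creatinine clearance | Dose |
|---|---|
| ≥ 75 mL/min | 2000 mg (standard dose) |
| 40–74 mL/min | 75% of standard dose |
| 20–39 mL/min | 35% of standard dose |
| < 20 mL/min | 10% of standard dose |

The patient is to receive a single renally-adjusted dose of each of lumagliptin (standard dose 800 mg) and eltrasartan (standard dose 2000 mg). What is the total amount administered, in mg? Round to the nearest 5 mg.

CrCl = (140 − 25) × 62.2 / (72 × 3.1) × 0.85 = 7153.0 / 223.20 × 0.85 ≈ 27.2 mL/min
CrCl ≈ 27 mL/min.
lumagliptin: 10–39 mL/min → 47% of 800 mg = 376 mg.
eltrasartan: 20–39 mL/min → 35% of 2000 mg = 700 mg.
Total = 376 + 700 = 1076 mg.

1075 mg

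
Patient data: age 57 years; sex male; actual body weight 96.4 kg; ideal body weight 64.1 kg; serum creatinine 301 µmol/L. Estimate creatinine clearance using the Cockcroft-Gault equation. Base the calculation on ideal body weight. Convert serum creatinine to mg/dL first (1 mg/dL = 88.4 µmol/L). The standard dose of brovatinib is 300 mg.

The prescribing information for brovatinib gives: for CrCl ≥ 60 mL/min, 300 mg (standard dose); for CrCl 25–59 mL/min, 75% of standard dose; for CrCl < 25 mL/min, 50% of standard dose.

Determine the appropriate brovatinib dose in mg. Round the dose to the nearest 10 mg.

150 mg

SCr = 301 / 88.4 = 3.405 mg/dL
CrCl = (140 − 57) × 64.1 / (72 × 3.405) = 5320.3 / 245.16 ≈ 21.7 mL/min
CrCl ≈ 22 mL/min → bracket < 25 mL/min.
50% of 300 mg = 150 mg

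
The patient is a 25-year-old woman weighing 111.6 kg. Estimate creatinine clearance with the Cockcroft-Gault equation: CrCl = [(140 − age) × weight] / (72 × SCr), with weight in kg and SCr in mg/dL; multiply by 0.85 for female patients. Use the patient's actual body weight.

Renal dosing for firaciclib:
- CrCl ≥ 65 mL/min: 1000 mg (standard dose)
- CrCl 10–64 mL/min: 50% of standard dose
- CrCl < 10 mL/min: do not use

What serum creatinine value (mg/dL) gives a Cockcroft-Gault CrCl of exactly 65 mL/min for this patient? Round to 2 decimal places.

2.33 mg/dL

Standard dose requires CrCl ≥ 65 mL/min.
Set (140 − 25) × 111.6 × 0.85 / (72 × SCr) = 65
SCr = (140 − 25) × 111.6 × 0.85 / (72 × 65) = 2.331 mg/dL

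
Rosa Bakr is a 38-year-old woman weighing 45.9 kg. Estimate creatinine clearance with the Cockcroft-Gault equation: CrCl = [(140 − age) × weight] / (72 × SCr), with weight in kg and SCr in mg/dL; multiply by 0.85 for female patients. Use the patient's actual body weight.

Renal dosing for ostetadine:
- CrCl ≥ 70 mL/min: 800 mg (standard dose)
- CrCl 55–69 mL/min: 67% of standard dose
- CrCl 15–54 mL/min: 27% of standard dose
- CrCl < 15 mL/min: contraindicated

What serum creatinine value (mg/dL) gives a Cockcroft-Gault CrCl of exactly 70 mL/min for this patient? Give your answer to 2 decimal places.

Standard dose requires CrCl ≥ 70 mL/min.
Set (140 − 38) × 45.9 × 0.85 / (72 × SCr) = 70
SCr = (140 − 38) × 45.9 × 0.85 / (72 × 70) = 0.790 mg/dL

0.79 mg/dL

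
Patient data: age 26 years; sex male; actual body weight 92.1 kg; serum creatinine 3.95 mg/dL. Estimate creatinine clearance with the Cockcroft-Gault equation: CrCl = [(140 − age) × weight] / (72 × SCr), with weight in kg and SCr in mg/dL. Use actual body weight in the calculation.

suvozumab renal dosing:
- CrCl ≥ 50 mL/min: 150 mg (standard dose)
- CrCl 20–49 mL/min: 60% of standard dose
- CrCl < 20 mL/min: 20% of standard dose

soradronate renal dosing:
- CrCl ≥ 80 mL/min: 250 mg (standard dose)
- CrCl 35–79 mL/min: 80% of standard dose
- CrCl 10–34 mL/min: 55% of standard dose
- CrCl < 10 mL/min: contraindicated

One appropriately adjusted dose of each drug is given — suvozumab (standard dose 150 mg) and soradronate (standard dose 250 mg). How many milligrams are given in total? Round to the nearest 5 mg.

CrCl = (140 − 26) × 92.1 / (72 × 3.95) = 10499.4 / 284.40 ≈ 36.9 mL/min
CrCl ≈ 37 mL/min.
suvozumab: 20–49 mL/min → 60% of 150 mg = 90 mg.
soradronate: 35–79 mL/min → 80% of 250 mg = 200 mg.
Total = 90 + 200 = 290 mg.

290 mg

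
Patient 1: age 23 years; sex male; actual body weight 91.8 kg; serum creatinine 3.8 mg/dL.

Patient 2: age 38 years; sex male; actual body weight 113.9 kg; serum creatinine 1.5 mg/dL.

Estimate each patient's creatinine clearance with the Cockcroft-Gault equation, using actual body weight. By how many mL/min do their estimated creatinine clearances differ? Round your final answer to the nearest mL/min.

68 mL/min

Patient 1: CrCl = (140 − 23) × 91.8 / (72 × 3.8) = 10740.6 / 273.60 ≈ 39.3 mL/min
Patient 2: CrCl = (140 − 38) × 113.9 / (72 × 1.5) = 11617.8 / 108.00 ≈ 107.6 mL/min
|39.3 − 107.6| = 68.3 mL/min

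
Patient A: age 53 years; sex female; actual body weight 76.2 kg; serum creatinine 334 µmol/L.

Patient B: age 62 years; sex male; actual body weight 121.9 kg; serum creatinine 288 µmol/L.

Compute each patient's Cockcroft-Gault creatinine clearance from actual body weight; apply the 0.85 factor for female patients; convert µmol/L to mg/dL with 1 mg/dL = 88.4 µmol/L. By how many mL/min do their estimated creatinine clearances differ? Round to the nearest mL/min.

Patient A: SCr = 334 / 88.4 = 3.778 mg/dL
Patient A: CrCl = (140 − 53) × 76.2 / (72 × 3.778) × 0.85 = 6629.4 / 272.02 × 0.85 ≈ 20.7 mL/min
Patient B: SCr = 288 / 88.4 = 3.258 mg/dL
Patient B: CrCl = (140 − 62) × 121.9 / (72 × 3.258) = 9508.2 / 234.58 ≈ 40.5 mL/min
|20.7 − 40.5| = 19.8 mL/min

20 mL/min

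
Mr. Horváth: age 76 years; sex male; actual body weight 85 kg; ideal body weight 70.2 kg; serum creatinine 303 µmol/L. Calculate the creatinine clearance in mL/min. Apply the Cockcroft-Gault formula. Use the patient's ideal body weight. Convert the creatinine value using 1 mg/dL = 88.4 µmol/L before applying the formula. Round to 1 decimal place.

SCr = 303 / 88.4 = 3.428 mg/dL
CrCl = (140 − 76) × 70.2 / (72 × 3.428) = 4492.8 / 246.82 ≈ 18.2 mL/min

18.2 mL/min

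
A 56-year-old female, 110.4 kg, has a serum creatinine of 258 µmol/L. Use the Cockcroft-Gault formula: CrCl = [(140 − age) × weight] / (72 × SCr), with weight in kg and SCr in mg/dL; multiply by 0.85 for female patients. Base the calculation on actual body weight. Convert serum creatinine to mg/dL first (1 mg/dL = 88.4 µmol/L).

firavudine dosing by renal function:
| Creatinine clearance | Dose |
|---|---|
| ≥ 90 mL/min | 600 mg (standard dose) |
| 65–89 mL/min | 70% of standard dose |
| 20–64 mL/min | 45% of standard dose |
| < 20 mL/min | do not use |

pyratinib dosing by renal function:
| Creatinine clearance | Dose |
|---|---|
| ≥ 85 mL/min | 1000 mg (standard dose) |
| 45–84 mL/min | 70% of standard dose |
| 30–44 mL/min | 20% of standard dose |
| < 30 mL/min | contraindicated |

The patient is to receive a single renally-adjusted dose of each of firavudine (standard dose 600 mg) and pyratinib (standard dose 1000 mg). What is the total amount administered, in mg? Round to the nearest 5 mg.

470 mg

SCr = 258 / 88.4 = 2.919 mg/dL
CrCl = (140 − 56) × 110.4 / (72 × 2.919) × 0.85 = 9273.6 / 210.17 × 0.85 ≈ 37.5 mL/min
CrCl ≈ 38 mL/min.
firavudine: 20–64 mL/min → 45% of 600 mg = 270 mg.
pyratinib: 30–44 mL/min → 20% of 1000 mg = 200 mg.
Total = 270 + 200 = 470 mg.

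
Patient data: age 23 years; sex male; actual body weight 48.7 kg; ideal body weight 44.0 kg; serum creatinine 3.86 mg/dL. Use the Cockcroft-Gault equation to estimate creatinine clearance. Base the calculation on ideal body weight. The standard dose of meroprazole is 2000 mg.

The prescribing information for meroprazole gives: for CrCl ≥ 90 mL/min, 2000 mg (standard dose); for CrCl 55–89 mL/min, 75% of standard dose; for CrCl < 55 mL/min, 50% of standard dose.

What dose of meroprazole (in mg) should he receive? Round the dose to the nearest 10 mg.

CrCl = (140 − 23) × 44 / (72 × 3.86) = 5148.0 / 277.92 ≈ 18.5 mL/min
CrCl ≈ 19 mL/min → bracket < 55 mL/min.
50% of 2000 mg = 1000 mg

1000 mg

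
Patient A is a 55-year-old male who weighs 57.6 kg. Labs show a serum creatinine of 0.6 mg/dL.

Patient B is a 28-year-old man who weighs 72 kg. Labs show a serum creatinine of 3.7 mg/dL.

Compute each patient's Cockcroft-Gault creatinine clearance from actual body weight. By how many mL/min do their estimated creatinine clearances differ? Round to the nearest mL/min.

83 mL/min

Patient A: CrCl = (140 − 55) × 57.6 / (72 × 0.6) = 4896.0 / 43.20 ≈ 113.3 mL/min
Patient B: CrCl = (140 − 28) × 72 / (72 × 3.7) = 8064.0 / 266.40 ≈ 30.3 mL/min
|113.3 − 30.3| = 83.0 mL/min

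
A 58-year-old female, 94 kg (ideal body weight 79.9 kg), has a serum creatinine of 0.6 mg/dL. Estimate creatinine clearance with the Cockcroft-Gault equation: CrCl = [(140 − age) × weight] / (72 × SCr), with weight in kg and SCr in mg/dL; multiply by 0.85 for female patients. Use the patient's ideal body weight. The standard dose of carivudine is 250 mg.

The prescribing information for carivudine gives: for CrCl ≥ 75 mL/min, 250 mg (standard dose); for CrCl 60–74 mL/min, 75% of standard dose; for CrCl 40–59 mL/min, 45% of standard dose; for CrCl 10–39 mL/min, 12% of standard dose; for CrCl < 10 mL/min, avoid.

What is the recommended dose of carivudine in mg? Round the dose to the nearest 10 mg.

250 mg

CrCl = (140 − 58) × 79.9 / (72 × 0.6) × 0.85 = 6551.8 / 43.20 × 0.85 ≈ 128.9 mL/min
CrCl ≈ 129 mL/min → bracket ≥ 75 mL/min.
100% of 250 mg = 250 mg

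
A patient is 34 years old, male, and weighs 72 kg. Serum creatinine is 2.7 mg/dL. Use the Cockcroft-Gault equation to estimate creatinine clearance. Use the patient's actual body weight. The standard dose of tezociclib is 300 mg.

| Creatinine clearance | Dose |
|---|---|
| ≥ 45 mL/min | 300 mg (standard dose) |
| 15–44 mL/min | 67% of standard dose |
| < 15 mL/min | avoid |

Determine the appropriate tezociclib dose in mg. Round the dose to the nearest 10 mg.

200 mg

CrCl = (140 − 34) × 72 / (72 × 2.7) = 7632.0 / 194.40 ≈ 39.3 mL/min
CrCl ≈ 39 mL/min → bracket 15–44 mL/min.
67% of 300 mg = 201 mg → 200 mg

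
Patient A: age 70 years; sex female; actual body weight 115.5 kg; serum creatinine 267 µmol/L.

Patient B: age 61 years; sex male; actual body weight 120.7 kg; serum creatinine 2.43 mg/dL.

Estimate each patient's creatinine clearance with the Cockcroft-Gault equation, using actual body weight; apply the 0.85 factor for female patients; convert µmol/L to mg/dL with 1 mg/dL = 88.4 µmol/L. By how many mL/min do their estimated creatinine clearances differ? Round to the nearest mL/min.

Patient A: SCr = 267 / 88.4 = 3.02 mg/dL
Patient A: CrCl = (140 − 70) × 115.5 / (72 × 3.02) × 0.85 = 8085.0 / 217.44 × 0.85 ≈ 31.6 mL/min
Patient B: CrCl = (140 − 61) × 120.7 / (72 × 2.43) = 9535.3 / 174.96 ≈ 54.5 mL/min
|31.6 − 54.5| = 22.9 mL/min

23 mL/min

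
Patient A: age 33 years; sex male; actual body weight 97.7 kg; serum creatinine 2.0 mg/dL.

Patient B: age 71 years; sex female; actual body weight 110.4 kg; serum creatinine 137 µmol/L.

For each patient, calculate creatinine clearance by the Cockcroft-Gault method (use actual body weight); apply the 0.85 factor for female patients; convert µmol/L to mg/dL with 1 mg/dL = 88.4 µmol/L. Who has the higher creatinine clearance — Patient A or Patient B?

Patient A

Patient A: CrCl = (140 − 33) × 97.7 / (72 × 2) = 10453.9 / 144.00 ≈ 72.6 mL/min
Patient B: SCr = 137 / 88.4 = 1.55 mg/dL
Patient B: CrCl = (140 − 71) × 110.4 / (72 × 1.55) × 0.85 = 7617.6 / 111.60 × 0.85 ≈ 58.0 mL/min
72.6 vs 58.0 mL/min → Patient A is higher.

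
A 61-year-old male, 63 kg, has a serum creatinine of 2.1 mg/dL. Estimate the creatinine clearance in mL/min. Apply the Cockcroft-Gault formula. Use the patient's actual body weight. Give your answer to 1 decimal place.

CrCl = (140 − 61) × 63 / (72 × 2.1) = 4977.0 / 151.20 ≈ 32.9 mL/min

32.9 mL/min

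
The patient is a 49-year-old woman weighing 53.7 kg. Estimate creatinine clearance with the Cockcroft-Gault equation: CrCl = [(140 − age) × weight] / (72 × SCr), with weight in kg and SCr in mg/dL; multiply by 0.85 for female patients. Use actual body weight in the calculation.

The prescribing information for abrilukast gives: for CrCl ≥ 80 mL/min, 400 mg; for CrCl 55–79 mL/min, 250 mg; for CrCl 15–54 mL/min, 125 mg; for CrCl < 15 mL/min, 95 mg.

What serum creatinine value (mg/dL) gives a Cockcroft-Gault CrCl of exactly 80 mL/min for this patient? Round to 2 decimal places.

0.72 mg/dL

Standard dose requires CrCl ≥ 80 mL/min.
Set (140 − 49) × 53.7 × 0.85 / (72 × SCr) = 80
SCr = (140 − 49) × 53.7 × 0.85 / (72 × 80) = 0.721 mg/dL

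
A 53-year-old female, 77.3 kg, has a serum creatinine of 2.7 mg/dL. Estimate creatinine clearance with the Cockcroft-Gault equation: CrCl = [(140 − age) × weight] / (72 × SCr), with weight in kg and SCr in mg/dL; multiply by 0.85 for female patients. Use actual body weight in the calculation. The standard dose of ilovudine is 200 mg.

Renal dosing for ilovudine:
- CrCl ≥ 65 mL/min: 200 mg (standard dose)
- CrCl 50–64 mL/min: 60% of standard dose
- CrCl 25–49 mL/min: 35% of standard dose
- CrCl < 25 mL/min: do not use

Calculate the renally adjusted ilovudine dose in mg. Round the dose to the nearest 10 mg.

CrCl = (140 − 53) × 77.3 / (72 × 2.7) × 0.85 = 6725.1 / 194.40 × 0.85 ≈ 29.4 mL/min
CrCl ≈ 29 mL/min → bracket 25–49 mL/min.
35% of 200 mg = 70 mg

70 mg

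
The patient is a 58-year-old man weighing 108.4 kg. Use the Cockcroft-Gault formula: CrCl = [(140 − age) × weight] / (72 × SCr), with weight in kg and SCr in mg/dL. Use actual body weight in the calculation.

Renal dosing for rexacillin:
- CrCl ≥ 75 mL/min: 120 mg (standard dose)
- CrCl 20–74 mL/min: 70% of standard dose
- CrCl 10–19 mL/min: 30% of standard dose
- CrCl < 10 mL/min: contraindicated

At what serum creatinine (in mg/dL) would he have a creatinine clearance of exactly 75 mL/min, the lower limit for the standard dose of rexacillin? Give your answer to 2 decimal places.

1.65 mg/dL

Standard dose requires CrCl ≥ 75 mL/min.
Set (140 − 58) × 108.4 / (72 × SCr) = 75
SCr = (140 − 58) × 108.4 / (72 × 75) = 1.646 mg/dL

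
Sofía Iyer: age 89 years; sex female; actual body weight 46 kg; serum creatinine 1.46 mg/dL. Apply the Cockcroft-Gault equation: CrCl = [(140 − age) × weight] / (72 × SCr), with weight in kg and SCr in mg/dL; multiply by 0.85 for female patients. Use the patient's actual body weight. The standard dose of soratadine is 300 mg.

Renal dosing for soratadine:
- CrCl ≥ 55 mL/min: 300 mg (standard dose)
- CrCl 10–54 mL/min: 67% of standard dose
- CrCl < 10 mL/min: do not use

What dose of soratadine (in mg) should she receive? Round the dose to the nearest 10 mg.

200 mg

CrCl = (140 − 89) × 46 / (72 × 1.46) × 0.85 = 2346.0 / 105.12 × 0.85 ≈ 19.0 mL/min
CrCl ≈ 19 mL/min → bracket 10–54 mL/min.
67% of 300 mg = 201 mg → 200 mg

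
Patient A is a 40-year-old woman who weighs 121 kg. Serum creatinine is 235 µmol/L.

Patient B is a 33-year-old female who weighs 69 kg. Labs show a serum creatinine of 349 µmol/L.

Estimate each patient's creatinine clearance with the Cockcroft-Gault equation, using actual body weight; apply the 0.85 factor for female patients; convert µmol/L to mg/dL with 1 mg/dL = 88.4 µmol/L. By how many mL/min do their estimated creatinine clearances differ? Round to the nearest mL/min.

Patient A: SCr = 235 / 88.4 = 2.658 mg/dL
Patient A: CrCl = (140 − 40) × 121 / (72 × 2.658) × 0.85 = 12100.0 / 191.38 × 0.85 ≈ 53.7 mL/min
Patient B: SCr = 349 / 88.4 = 3.948 mg/dL
Patient B: CrCl = (140 − 33) × 69 / (72 × 3.948) × 0.85 = 7383.0 / 284.26 × 0.85 ≈ 22.1 mL/min
|53.7 − 22.1| = 31.6 mL/min

32 mL/min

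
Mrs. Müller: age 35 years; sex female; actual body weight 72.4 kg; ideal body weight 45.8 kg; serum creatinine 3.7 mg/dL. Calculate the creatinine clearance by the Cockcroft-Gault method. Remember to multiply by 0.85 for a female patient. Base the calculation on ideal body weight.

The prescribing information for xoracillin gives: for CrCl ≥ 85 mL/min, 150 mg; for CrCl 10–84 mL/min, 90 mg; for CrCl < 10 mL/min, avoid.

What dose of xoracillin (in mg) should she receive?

CrCl = (140 − 35) × 45.8 / (72 × 3.7) × 0.85 = 4809.0 / 266.40 × 0.85 ≈ 15.3 mL/min
CrCl ≈ 15 mL/min → bracket 10–84 mL/min.
Dose for this bracket: 90 mg.

90 mg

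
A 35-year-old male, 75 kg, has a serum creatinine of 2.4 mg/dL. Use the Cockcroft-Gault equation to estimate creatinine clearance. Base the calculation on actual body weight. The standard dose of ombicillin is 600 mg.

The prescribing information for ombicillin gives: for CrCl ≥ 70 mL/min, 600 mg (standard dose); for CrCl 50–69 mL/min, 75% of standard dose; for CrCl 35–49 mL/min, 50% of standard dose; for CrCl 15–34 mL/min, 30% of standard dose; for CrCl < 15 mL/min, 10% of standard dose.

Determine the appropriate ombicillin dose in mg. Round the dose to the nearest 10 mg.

CrCl = (140 − 35) × 75 / (72 × 2.4) = 7875.0 / 172.80 ≈ 45.6 mL/min
CrCl ≈ 46 mL/min → bracket 35–49 mL/min.
50% of 600 mg = 300 mg

300 mg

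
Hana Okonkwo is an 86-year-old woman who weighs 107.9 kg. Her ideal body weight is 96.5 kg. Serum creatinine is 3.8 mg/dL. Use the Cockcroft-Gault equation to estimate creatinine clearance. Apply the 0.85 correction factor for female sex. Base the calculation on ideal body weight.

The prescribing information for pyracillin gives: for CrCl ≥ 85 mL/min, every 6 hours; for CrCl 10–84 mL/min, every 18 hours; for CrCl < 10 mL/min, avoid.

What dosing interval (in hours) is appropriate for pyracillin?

CrCl = (140 − 86) × 96.5 / (72 × 3.8) × 0.85 = 5211.0 / 273.60 × 0.85 ≈ 16.2 mL/min
CrCl ≈ 16 mL/min → bracket 10–84 mL/min → every 18 hours.

every 18 hours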